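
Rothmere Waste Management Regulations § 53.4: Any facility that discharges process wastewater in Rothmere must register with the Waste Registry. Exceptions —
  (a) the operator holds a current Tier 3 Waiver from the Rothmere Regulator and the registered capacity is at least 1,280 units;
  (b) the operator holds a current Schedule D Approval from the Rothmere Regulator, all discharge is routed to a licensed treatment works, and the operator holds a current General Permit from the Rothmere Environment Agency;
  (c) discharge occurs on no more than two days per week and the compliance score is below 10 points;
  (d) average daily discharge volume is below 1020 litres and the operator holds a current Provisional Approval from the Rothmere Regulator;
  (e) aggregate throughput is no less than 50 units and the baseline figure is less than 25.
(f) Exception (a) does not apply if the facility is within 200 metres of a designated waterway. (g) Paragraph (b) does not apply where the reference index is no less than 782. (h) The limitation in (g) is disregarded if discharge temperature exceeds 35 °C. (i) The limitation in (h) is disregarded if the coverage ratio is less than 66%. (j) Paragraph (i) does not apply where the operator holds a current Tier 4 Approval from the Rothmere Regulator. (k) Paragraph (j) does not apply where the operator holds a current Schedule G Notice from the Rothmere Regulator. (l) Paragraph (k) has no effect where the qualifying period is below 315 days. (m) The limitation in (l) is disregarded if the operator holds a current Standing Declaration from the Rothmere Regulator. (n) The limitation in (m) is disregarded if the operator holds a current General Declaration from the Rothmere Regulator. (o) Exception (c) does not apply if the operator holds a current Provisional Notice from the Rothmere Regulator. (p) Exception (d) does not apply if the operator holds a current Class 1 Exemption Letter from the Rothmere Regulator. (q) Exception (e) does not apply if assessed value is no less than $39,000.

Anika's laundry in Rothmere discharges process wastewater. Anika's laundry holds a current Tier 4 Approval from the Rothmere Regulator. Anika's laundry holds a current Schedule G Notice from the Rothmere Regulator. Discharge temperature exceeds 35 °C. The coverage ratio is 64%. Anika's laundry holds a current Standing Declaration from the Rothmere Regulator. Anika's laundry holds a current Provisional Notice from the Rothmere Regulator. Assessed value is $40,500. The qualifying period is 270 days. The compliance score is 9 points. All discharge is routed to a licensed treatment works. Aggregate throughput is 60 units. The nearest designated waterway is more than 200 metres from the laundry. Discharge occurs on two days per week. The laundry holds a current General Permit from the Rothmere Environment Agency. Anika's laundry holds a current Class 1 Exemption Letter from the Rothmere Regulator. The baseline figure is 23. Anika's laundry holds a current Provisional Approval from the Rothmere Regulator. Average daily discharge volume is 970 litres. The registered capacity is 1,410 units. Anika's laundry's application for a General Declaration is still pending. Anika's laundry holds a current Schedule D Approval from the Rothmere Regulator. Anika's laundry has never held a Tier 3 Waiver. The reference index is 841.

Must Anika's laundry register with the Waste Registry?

Yes — Anika's laundry must register with the Waste Registry.

Exception (a) does not apply: no current Tier 3 Waiver is held.
All of (b)'s requirements are met (a current Schedule D Approval is held; discharge is routed to a licensed treatment works; a current General Permit is held). Turning to paragraphs (g)–(n): (g) operates — the reference index is 841, meeting the 782 threshold. (h) would limit (g) — discharge temperature exceeds 35 °C — but (i) sets (h) aside: (i) operates against (h): the coverage ratio is 64%, less than the 66% limit. (j) operates (a current Tier 4 Approval is held), but yields to (k): (k) applies — a current Schedule G Notice is held. (l) is engaged (the qualifying period is 270 days, below the 315 days limit), but is set aside by (m): (m) applies — a current Standing Declaration is held. (n) is not triggered (no current General Declaration is held), so (m) stands. So (b) is unavailable.
All of (c)'s requirements are met (discharge occurs on no more than two days per week; the compliance score is 9 points, below the 10 points limit). Turning to paragraph (o): (o) is triggered — a current Provisional Notice is held. So (c) is unavailable.
Exception (d): average daily discharge volume is 970 litres, below the 1020 litres limit; a current Provisional Approval is held — every condition holds. Turning to paragraph (p): (p) operates — a current Class 1 Exemption Letter is held. (d) is therefore removed.
Exception (e): aggregate throughput is 60 units, meeting the 50 units threshold; the baseline figure is 23, less than the 25 limit — every condition holds. However, paragraph (q) must be considered: (q) operates against (e): assessed value is $40,500, meeting the $39,000 threshold. So (e) is unavailable.
No exception is made out. Anika's laundry falls within the general rule.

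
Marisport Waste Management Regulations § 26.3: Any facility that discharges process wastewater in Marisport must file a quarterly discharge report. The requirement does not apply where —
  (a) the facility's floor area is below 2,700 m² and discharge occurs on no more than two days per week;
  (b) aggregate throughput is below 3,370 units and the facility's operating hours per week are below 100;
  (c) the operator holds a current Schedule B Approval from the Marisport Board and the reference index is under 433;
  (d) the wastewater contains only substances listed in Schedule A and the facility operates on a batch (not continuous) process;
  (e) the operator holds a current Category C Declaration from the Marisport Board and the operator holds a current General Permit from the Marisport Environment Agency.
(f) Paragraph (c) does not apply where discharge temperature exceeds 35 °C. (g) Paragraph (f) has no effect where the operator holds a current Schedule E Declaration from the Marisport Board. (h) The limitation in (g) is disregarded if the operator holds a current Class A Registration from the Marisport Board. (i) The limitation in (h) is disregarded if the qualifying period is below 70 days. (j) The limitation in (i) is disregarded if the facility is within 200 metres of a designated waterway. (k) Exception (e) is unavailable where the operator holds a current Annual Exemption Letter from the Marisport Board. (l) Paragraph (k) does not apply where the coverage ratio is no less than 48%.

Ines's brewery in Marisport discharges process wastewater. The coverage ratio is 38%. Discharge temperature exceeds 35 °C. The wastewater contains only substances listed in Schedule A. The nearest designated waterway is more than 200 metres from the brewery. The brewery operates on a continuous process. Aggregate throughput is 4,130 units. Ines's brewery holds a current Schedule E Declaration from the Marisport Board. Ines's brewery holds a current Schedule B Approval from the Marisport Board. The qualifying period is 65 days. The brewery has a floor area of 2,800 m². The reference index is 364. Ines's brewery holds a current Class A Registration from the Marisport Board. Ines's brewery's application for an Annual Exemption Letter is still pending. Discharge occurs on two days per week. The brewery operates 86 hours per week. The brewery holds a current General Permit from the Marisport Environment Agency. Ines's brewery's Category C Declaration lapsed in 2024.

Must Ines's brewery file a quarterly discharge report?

Exception (a) fails — the facility's floor area is 2,800 m², not below 2,700 m².
Exception (b) fails — aggregate throughput is 4,130 units, not below 3,370 units.
All of (c)'s requirements are met (a current Schedule B Approval is held; the reference index is 364, under the 433 limit). Considering the limiting provisions: (f) is triggered (discharge temperature exceeds 35 °C), but is overridden by (g): (g) operates against (f): a current Schedule E Declaration is held. (h) is triggered (a current Class A Registration is held), but is itself disapplied by (i): (i) is engaged — the qualifying period is 65 days, below the 70 days limit. (j) does not operate here (the brewery is more than 200 m from any designated waterway), so (i) stands. (c) remains available.
Exception (d) requires that the facility operates on a batch (not continuous) process; but the facility operates on a continuous process, so (d) is unavailable.
Exception (e) does not apply: there is no Category C Declaration in force.

No — exception (c) applies; Ines's brewery is not required to file a quarterly discharge report.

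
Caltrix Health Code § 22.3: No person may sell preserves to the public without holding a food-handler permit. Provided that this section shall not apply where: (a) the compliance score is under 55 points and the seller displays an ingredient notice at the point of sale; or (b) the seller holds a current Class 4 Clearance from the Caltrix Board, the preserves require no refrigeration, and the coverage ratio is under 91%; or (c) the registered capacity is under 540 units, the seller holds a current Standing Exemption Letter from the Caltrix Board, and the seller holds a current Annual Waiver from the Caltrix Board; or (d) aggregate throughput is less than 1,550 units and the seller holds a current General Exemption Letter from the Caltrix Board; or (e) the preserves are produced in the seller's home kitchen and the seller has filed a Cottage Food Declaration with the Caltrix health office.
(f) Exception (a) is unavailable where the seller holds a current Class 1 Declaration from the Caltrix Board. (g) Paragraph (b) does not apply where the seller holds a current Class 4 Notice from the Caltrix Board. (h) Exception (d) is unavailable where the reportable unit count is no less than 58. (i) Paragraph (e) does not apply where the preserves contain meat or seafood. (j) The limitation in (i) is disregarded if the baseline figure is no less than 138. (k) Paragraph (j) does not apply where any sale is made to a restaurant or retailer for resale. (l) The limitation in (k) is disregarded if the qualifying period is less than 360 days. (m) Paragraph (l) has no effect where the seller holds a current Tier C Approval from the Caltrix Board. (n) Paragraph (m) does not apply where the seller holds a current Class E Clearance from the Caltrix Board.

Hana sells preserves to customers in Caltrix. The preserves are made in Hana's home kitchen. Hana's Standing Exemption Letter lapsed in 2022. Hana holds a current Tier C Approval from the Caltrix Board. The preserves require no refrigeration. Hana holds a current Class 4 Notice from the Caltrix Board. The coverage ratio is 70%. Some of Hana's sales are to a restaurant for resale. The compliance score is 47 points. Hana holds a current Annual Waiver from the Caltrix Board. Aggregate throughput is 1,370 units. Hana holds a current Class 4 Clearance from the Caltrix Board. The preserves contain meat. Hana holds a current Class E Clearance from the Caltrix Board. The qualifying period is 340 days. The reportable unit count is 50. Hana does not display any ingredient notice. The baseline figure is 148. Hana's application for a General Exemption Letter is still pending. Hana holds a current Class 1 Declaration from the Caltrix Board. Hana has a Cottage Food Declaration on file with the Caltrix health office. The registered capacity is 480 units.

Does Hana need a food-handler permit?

No — exception (e) applies; Hana is not required to hold a food-handler permit.

Exception (a) does not apply: no ingredient notice is displayed.
Exception (b): a current Class 4 Clearance is held; the preserves are shelf-stable; the coverage ratio is 70%, under the 91% limit — every condition holds. However, paragraph (g) must be considered: (g) operates against (b): a current Class 4 Notice is held. Exception (b) does not apply.
Exception (c) fails — no current Standing Exemption Letter is held.
Exception (d) requires that the seller holds a current General Exemption Letter from the Caltrix Board; but the General Exemption Letter is not current, so (d) is unavailable.
Exception (e) is satisfied on its face — the preserves are home-kitchen produced; a Cottage Food Declaration is on file. Under paragraphs (i)–(n): (i) applies (the preserves contain meat), but is set aside by (j): (j) operates against (i): the baseline figure is 148, meeting the 138 threshold. (k) would limit (j) — some sales are to a restaurant for resale — but (l) sets (k) aside: (l) is engaged — the qualifying period is 340 days, less than the 360 days limit. (m) is triggered (a current Tier C Approval is held), but is set aside by (n): (n) operates against (m): a current Class E Clearance is held. (e) remains available.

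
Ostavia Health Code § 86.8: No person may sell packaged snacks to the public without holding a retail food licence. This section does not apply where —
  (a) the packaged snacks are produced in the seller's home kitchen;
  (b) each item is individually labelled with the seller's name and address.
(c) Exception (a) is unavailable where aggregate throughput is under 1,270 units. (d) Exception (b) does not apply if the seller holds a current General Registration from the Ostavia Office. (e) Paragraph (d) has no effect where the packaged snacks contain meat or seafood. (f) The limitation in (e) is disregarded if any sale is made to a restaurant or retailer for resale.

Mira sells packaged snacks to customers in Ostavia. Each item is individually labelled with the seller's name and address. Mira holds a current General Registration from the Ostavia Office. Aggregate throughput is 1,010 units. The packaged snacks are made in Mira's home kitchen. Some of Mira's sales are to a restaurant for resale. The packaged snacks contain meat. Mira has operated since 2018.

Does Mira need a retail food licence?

Exception (a) is satisfied on its face — the packaged snacks are home-kitchen produced. Turning to paragraph (c): (c) operates against (a): aggregate throughput is 1,010 units, under the 1,270 units limit. (a) is therefore removed.
All of (b)'s requirements are met (items are individually labelled). But: (d) operates against (b): a current General Registration is held. (e) is engaged (the packaged snacks contain meat), but is itself disapplied by (f): (f) applies — some sales are to a restaurant for resale. (b) is therefore removed.
No exception displaces § 86.8.

Yes — Mira must hold a retail food licence.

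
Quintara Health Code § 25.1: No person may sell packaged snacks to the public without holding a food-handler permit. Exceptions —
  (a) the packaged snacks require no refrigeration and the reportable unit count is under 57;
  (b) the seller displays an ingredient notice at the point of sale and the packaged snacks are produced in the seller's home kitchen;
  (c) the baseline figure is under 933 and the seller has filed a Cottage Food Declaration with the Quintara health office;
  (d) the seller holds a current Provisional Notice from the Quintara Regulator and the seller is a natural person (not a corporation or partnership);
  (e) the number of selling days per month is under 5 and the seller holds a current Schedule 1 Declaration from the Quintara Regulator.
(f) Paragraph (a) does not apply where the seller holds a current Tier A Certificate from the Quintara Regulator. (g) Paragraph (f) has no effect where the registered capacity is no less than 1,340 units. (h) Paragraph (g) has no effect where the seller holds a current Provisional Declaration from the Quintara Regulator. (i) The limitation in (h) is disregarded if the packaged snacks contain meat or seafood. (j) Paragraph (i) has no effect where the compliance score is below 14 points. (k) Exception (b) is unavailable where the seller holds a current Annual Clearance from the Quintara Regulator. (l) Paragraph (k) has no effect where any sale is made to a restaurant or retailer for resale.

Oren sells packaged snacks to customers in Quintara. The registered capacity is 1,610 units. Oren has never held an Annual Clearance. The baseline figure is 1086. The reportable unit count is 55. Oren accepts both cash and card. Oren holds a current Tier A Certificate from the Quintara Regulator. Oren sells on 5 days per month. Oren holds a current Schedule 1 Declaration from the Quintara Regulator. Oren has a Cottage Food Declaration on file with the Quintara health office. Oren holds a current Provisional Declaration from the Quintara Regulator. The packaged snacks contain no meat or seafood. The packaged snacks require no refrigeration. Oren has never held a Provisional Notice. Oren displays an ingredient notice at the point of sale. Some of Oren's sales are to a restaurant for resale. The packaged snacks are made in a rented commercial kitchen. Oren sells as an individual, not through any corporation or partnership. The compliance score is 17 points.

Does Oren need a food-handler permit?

Exception (a)'s conditions are all satisfied: the packaged snacks are shelf-stable; the reportable unit count is 55, under the 57 limit. But: (f) is triggered — a current Tier A Certificate is held. (g) is engaged (the registered capacity is 1,610 units, meeting the 1,340 units threshold), but is itself disapplied by (h): (h) operates against (g): a current Provisional Declaration is held. (i), which would lift (h), is inapplicable — the packaged snacks contain no meat or seafood. Exception (a) does not apply.
Exception (b) does not apply: the packaged snacks are made in a commercial kitchen, not a home kitchen.
Exception (c) fails — the baseline figure is 1,086, not under 933.
Exception (d) fails — no current Provisional Notice is held.
Exception (e) requires that the number of selling days per month is under 5; but the number of selling days per month is 5, not under 5, so (e) is unavailable.
Every exception is unavailable, so the rule governs.

Yes — Oren must hold a food-handler permit.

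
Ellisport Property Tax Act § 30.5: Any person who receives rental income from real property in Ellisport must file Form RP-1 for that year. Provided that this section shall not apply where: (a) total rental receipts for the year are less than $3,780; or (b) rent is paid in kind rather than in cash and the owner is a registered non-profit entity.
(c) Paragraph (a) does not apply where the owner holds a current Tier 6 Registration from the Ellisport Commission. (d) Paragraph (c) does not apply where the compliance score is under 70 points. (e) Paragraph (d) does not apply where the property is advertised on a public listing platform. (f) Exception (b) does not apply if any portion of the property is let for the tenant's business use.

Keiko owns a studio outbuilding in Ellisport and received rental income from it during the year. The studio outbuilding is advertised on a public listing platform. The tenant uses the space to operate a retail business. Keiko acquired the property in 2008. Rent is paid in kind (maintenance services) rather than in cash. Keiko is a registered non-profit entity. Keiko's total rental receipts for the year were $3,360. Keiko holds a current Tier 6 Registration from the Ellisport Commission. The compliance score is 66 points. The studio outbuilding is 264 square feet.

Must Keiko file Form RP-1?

Yes — Keiko must file Form RP-1.

Exception (a): total rental receipts for the year are $3,360, less than the $3,780 limit — every condition holds. But applying paragraphs (c)–(e): (c) operates against (a): a current Tier 6 Registration is held. (d) operates (the compliance score is 66 points, under the 70 points limit), but is displaced by (e): (e) operates against (d): the property is publicly advertised. Exception (a) does not apply.
Exception (b)'s conditions are all satisfied: rent is paid in kind; Keiko is a registered non-profit. But applying paragraph (f): (f) is triggered — the space is let for business use. (b) is therefore removed.
No exception is made out. Keiko falls within the general rule.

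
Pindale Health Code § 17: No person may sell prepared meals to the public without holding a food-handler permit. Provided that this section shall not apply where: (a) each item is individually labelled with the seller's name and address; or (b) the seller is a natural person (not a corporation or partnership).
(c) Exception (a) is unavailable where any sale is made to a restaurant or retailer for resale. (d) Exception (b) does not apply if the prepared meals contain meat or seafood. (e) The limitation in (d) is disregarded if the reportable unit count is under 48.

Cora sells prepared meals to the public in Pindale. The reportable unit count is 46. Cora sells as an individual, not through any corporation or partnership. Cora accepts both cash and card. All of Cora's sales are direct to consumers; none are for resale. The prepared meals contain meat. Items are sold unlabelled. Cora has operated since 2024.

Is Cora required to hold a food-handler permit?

Exception (a) fails — items are sold unlabelled.
All of (b)'s requirements are met (the seller is a natural person). Under paragraphs (d)–(e): (d) would limit (b) — the prepared meals contain meat — but (e) sets (d) aside: (e) is engaged — the reportable unit count is 46, under the 48 limit. (b) remains available.

No — exception (b) applies; Cora is not required to hold a food-handler permit.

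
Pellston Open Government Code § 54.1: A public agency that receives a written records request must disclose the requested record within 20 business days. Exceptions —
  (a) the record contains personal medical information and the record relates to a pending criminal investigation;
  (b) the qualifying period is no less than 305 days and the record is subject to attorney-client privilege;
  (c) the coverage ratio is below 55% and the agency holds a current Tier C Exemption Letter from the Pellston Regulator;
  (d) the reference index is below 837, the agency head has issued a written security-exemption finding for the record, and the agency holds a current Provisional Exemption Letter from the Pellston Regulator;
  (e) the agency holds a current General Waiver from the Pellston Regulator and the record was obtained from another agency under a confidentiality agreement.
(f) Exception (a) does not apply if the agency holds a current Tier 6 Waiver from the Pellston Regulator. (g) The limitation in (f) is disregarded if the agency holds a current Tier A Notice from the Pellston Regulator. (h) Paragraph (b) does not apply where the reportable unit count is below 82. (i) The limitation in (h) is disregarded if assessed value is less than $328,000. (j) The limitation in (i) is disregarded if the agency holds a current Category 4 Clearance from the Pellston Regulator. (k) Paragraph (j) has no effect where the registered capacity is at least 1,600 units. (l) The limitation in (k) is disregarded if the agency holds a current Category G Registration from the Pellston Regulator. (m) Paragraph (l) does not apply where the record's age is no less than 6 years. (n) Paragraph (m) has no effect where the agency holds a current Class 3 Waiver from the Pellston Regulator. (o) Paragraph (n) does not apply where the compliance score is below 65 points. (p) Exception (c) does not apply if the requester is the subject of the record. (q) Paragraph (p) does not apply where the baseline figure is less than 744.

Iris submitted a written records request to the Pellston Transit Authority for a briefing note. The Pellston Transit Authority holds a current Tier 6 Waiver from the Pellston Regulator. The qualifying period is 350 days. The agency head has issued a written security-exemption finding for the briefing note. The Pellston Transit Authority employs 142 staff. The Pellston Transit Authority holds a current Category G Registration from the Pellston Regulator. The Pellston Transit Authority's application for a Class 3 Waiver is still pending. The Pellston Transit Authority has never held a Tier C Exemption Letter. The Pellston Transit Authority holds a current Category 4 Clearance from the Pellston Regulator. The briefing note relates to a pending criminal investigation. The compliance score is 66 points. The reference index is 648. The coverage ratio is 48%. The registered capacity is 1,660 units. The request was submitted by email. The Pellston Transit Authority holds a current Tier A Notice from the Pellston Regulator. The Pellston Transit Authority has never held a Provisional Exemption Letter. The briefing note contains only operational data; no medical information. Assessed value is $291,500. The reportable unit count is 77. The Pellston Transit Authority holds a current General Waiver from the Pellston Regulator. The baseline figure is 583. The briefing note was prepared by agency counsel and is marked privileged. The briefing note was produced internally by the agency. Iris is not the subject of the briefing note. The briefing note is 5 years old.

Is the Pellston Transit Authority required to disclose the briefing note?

Yes — the Pellston Transit Authority must disclose the briefing note.

Exception (a) fails — the briefing note contains only operational data.
Exception (b)'s conditions are all satisfied: the qualifying period is 350 days, meeting the 305 days threshold; the briefing note is privileged. But: (h) operates against (b): the reportable unit count is 77, below the 82 limit. (i) operates (assessed value is $291,500, less than the $328,000 limit), but yields to (j): (j) is engaged — a current Category 4 Clearance is held. (k) would limit (j) — the registered capacity is 1,660 units, meeting the 1,600 units threshold — but (l) sets (k) aside: (l) is engaged — a current Category G Registration is held. (m) is inapplicable (the record's age is 5 years, short of 6 years), so (l) stands. (b) is therefore removed.
Exception (c) fails — there is no Tier C Exemption Letter in force.
Exception (d) requires that the agency holds a current Provisional Exemption Letter from the Pellston Regulator; but there is no Provisional Exemption Letter in force, so (d) is unavailable.
Exception (e) requires that the record was obtained from another agency under a confidentiality agreement; but the briefing note was produced internally, so (e) is unavailable.
No exception displaces § 54.1.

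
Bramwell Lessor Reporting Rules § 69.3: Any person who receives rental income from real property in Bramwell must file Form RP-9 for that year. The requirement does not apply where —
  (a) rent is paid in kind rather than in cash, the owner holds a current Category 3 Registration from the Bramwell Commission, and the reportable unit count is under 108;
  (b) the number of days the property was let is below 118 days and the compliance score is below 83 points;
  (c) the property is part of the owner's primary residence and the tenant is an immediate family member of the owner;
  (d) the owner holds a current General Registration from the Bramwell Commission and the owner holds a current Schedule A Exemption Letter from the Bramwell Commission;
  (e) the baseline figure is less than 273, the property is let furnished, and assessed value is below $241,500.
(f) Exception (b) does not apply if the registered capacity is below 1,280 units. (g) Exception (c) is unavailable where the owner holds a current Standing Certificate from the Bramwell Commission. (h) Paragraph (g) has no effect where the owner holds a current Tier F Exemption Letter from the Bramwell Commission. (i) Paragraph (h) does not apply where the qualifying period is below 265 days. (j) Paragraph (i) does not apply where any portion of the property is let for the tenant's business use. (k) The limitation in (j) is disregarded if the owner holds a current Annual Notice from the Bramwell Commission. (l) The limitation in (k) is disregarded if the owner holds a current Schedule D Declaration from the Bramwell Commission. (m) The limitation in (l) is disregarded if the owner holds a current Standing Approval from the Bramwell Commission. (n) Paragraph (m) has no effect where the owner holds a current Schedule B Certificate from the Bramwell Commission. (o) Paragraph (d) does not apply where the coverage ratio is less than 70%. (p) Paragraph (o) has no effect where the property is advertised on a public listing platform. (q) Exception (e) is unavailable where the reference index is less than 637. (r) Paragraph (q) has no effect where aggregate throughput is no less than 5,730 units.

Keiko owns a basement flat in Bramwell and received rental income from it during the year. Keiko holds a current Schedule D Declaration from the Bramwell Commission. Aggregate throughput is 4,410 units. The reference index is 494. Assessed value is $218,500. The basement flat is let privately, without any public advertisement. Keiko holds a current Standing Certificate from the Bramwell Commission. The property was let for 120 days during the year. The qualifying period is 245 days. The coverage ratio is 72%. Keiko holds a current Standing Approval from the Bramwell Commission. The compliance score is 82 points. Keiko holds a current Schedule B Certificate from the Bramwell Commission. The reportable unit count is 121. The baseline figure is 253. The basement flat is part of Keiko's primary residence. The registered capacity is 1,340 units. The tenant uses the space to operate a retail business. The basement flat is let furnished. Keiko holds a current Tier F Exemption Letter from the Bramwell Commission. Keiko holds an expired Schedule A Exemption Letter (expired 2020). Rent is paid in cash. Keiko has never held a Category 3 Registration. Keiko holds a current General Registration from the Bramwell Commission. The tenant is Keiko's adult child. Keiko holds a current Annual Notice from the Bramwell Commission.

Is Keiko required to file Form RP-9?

No — exception (c) applies; Keiko is not required to file Form RP-9.

Exception (a) fails — rent is paid in cash.
Exception (b) fails — the number of days the property was let is 120 days, not below 118 days.
All of (c)'s requirements are met (the basement flat is part of the primary residence; the tenant is an immediate family member). Under paragraphs (g)–(n): (g) would limit (c) — a current Standing Certificate is held — but (h) sets (g) aside: (h) operates against (g): a current Tier F Exemption Letter is held. (i) operates (the qualifying period is 245 days, below the 265 days limit), but is itself disapplied by (j): (j) operates against (i): the space is let for business use. (k) would limit (j) — a current Annual Notice is held — but (l) sets (k) aside: (l) operates against (k): a current Schedule D Declaration is held. (m) applies (a current Standing Approval is held), but is set aside by (n): (n) is triggered — a current Schedule B Certificate is held. Exception (c) stands.
Exception (d) requires that the owner holds a current Schedule A Exemption Letter from the Bramwell Commission; but no current Schedule A Exemption Letter is held, so (d) is unavailable.
Exception (e)'s conditions are all satisfied: the baseline figure is 253, less than the 273 limit; the property is let furnished; assessed value is $218,500, below the $241,500 limit. However, paragraphs (q)–(r) must be considered: (q) operates against (e): the reference index is 494, less than the 637 limit. (r), which would lift (q), is not triggered — aggregate throughput is 4,410 units, short of 5,730 units. So (e) is unavailable.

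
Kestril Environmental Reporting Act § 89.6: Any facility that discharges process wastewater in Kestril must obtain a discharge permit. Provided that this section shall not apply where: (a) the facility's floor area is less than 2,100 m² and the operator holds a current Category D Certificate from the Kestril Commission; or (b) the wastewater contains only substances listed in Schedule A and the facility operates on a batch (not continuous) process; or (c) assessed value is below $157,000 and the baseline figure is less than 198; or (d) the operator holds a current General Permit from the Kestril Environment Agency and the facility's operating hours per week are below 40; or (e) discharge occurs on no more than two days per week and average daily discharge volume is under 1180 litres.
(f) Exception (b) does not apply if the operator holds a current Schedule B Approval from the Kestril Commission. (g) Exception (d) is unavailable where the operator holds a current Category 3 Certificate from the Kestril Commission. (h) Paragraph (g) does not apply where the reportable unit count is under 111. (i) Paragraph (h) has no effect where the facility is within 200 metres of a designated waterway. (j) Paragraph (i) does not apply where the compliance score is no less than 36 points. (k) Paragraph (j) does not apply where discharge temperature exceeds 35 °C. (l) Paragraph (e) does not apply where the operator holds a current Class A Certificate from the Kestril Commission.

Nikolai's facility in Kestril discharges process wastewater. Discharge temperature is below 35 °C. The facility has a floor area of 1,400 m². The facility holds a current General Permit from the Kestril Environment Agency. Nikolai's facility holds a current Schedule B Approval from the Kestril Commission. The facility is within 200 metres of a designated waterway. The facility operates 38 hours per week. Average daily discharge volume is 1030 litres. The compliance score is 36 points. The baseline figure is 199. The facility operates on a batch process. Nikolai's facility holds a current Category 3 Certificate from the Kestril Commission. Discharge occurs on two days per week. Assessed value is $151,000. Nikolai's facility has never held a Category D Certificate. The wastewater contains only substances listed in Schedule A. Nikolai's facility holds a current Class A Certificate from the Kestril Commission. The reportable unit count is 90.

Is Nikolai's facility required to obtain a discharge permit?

Exception (a) fails — the Category D Certificate is not current.
All of (b)'s requirements are met (the wastewater is Schedule-A-only; the facility operates on a batch process). Turning to paragraph (f): (f) operates — a current Schedule B Approval is held. So (b) is unavailable.
Exception (c) fails — the baseline figure is 199, not less than 198.
Exception (d): a current General Permit is held; the facility's operating hours per week are 38, below the 40 limit — every condition holds. As to paragraphs (g)–(k): (g) is triggered (a current Category 3 Certificate is held), but is itself disapplied by (h): (h) operates — the reportable unit count is 90, under the 111 limit. (i) applies (the facility is within 200 m of a designated waterway), but is overridden by (j): (j) operates — the compliance score is 36 points, meeting the 36 points threshold. (k) does not operate here (discharge temperature is below 35 °C), so (j) stands. So (d) applies.
Exception (e)'s conditions are all satisfied: discharge occurs on no more than two days per week; average daily discharge volume is 1030 litres, under the 1180 litres limit. But applying paragraph (l): (l) operates — a current Class A Certificate is held. (e) is therefore removed.

No — exception (d) applies; Nikolai's facility is not required to obtain a discharge permit.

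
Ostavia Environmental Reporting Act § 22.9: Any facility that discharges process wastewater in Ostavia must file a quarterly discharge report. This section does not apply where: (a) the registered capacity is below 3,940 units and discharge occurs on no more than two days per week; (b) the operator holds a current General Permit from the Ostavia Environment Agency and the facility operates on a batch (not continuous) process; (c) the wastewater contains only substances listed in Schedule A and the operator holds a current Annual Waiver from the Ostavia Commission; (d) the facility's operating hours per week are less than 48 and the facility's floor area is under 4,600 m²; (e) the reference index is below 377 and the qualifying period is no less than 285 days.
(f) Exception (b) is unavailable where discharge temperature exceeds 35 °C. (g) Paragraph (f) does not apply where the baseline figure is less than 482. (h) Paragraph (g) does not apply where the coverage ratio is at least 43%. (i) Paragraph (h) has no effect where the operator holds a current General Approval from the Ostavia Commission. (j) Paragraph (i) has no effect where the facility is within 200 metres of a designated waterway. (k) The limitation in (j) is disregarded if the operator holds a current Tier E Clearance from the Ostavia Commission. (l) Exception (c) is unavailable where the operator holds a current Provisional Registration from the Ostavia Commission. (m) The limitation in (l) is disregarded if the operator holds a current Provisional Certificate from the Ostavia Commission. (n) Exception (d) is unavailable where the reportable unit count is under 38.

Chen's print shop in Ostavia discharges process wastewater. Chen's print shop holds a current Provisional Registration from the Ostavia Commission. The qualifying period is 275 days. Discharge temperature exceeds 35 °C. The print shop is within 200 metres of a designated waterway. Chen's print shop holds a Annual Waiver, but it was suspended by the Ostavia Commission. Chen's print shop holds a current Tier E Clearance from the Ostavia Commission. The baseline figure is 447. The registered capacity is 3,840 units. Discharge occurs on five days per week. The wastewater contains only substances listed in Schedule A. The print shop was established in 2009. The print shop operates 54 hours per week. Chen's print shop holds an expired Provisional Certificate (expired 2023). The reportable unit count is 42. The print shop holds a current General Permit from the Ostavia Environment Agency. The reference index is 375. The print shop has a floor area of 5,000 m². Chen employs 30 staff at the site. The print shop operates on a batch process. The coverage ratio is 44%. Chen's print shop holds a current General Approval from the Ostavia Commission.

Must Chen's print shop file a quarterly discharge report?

Exception (a) fails — discharge occurs on five days per week.
Exception (b) is satisfied on its face — a current General Permit is held; the facility operates on a batch process. Applying paragraphs (f)–(k): (f) would limit (b) — discharge temperature exceeds 35 °C — but (g) sets (f) aside: (g) operates against (f): the baseline figure is 447, less than the 482 limit. (h) applies (the coverage ratio is 44%, meeting the 43% threshold), but is set aside by (i): (i) operates against (h): a current General Approval is held. (j) applies (the print shop is within 200 m of a designated waterway), but yields to (k): (k) applies — a current Tier E Clearance is held. (b) remains available.
Exception (c) fails — no current Annual Waiver is held.
Exception (d) fails — the facility's operating hours per week are 54, not less than 48.
Exception (e) requires that the qualifying period is no less than 285 days; but the qualifying period is 275 days, short of 285 days, so (e) is unavailable.

No — exception (b) applies; Chen's print shop is not required to file a quarterly discharge report.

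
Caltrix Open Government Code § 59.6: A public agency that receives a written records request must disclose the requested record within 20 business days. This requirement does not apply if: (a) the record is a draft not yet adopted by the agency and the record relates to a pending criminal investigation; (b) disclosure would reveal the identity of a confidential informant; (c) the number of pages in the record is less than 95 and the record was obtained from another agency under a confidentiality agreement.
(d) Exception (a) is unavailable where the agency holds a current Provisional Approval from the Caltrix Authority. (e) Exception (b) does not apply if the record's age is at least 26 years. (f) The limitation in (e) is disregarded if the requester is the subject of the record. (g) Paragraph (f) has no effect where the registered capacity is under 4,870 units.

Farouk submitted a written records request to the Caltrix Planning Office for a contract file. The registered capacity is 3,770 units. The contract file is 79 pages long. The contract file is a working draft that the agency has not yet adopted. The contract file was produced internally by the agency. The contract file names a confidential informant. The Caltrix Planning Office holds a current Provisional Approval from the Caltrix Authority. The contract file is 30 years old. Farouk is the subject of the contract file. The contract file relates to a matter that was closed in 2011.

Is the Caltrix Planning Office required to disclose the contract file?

Yes — the Caltrix Planning Office must disclose the contract file.

Exception (a) fails — the contract file relates to a closed matter.
Exception (b)'s conditions are all satisfied: the contract file names a confidential informant. But applying paragraphs (e)–(g): (e) is triggered — the record's age is 30 years, meeting the 26 years threshold. (f) would limit (e) — Farouk is the subject of the contract file — but (g) sets (f) aside: (g) operates — the registered capacity is 3,770 units, under the 4,870 units limit. (b) is therefore removed.
Exception (c) does not apply: the contract file was produced internally.
No exception applies. The general rule governs.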